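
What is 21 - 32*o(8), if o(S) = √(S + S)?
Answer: -107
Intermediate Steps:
o(S) = √2*√S (o(S) = √(2*S) = √2*√S)
21 - 32*o(8) = 21 - 32*√2*√8 = 21 - 32*√2*2*√2 = 21 - 32*4 = 21 - 128 = -107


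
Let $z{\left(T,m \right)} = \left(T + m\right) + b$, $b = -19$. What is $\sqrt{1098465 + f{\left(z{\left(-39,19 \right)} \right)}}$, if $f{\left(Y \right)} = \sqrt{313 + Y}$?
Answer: $\sqrt{1098465 + \sqrt{274}} \approx 1048.1$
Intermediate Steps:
$z{\left(T,m \right)} = -19 + T + m$ ($z{\left(T,m \right)} = \left(T + m\right) - 19 = -19 + T + m$)
$\sqrt{1098465 + f{\left(z{\left(-39,19 \right)} \right)}} = \sqrt{1098465 + \sqrt{313 - 39}} = \sqrt{1098465 + \sqrt{274}}$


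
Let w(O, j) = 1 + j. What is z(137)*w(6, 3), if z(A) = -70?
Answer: -280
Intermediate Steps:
z(137)*w(6, 3) = -70*(1 + 3) = -70*4 = -280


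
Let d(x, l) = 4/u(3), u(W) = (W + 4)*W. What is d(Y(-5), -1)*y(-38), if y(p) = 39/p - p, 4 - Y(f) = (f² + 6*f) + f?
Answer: 2810/399 ≈ 7.0426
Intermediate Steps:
Y(f) = 4 - f² - 7*f (Y(f) = 4 - ((f² + 6*f) + f) = 4 - (f² + 7*f) = 4 + (-f² - 7*f) = 4 - f² - 7*f)
y(p) = -p + 39/p
u(W) = W*(4 + W) (u(W) = (4 + W)*W = W*(4 + W))
d(x, l) = 4/21 (d(x, l) = 4/((3*(4 + 3))) = 4/((3*7)) = 4/21)
d(Y(-5), -1)*y(-38) = 4*(-1*(-38) + 39/(-38))/21 = 4*(38 + 39*(-1/38))/21 = 4*(38 - 39/38)/21 = (4/21)*(1405/38) = 2810/399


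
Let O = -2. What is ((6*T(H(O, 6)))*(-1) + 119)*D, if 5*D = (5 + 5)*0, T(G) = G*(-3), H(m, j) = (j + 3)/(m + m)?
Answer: 0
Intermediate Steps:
H(m, j) = (3 + j)/(2*m) (H(m, j) = (3 + j)/((2*m)) = (3 + j)*(1/(2*m)) = (3 + j)/(2*m))
T(G) = -3*G
D = 0 (D = ((5 + 5)*0)/5 = (10*0)/5 = (⅕)*0 = 0)
((6*T(H(O, 6)))*(-1) + 119)*D = ((6*(-3*(3 + 6)/(2*(-2))))*(-1) + 119)*0 = ((6*(-3*(-1)*9/(2*2)))*(-1) + 119)*0 = ((6*(-3*(-9/4)))*(-1) + 119)*0 = ((6*(27/4))*(-1) + 119)*0 = ((81/2)*(-1) + 119)*0 = (-81/2 + 119)*0 = (157/2)*0 = 0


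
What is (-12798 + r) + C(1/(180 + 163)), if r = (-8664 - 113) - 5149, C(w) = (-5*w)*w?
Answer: -3144051881/117649 ≈ -26724.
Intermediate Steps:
C(w) = -5*w²
r = -13926 (r = -8777 - 5149 = -13926)
(-12798 + r) + C(1/(180 + 163)) = (-12798 - 13926) - 5/(180 + 163)² = -26724 - 5*(1/343)² = -26724 - 5*1/117649 = -26724 - 5/117649 = -3144051881/117649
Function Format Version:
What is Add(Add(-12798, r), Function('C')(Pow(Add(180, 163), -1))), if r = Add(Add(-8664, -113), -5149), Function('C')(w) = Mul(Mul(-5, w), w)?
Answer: Rational(-3144051881, 117649) ≈ -26724.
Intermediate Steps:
Function('C')(w) = Mul(-5, Pow(w, 2))
r = -13926 (r = Add(-8777, -5149) = -13926)
Add(Add(-12798, r), Function('C')(Pow(Add(180, 163), -1))) = Add(Add(-12798, -13926), Mul(-5, Pow(Pow(Add(180, 163), -1), 2))) = Add(-26724, Mul(-5, Pow(Pow(343, -1), 2))) = Add(-26724, Mul(-5, Pow(Rational(1, 343), 2))) = Add(-26724, Mul(-5, Rational(1, 117649))) = Add(-26724, Rational(-5, 117649)) = Rational(-3144051881, 117649)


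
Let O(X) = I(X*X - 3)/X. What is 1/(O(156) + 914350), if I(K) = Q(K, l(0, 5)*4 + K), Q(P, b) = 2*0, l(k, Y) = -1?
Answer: 1/914350 ≈ 1.0937e-6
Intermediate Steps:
Q(P, b) = 0
I(K) = 0
O(X) = 0 (O(X) = 0/X = 0)
1/(O(156) + 914350) = 1/(0 + 914350) = 1/914350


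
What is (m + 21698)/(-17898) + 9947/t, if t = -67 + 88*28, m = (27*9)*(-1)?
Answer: 42201257/14300502 ≈ 2.9510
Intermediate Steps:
m = -243 (m = 243*(-1) = -243)
t = 2397 (t = -67 + 2464 = 2397)
(m + 21698)/(-17898) + 9947/t = (-243 + 21698)/(-17898) + 9947/2397 = 21455*(-1/17898) + 9947*(1/2397) = -21455/17898 + 9947/2397 = 42201257/14300502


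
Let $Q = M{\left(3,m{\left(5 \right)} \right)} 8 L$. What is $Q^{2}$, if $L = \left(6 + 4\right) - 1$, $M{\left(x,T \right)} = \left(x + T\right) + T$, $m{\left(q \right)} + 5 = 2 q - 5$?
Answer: $46656$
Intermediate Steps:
$m{\left(q \right)} = -10 + 2 q$ ($m{\left(q \right)} = -5 + \left(2 q - 5\right) = -5 + \left(-5 + 2 q\right) = -10 + 2 q$)
$M{\left(x,T \right)} = x + 2 T$ ($M{\left(x,T \right)} = \left(T + x\right) + T = x + 2 T$)
$L = 9$ ($L = 10 - 1 = 9$)
$Q = 216$ ($Q = \left(3 + 2 \left(-10 + 2 \cdot 5\right)\right) 8 \cdot 9 = \left(3 + 2 \left(-10 + 10\right)\right) 8 \cdot 9 = \left(3 + 2 \cdot 0\right) 8 \cdot 9 = \left(3 + 0\right) 8 \cdot 9 = 3 \cdot 8 \cdot 9 = 24 \cdot 9 = 216$)
$Q^{2} = 216^{2} = 46656$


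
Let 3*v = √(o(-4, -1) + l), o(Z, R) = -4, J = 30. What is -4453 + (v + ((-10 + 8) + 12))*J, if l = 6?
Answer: -4153 + 10*√2 ≈ -4138.9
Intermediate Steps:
v = √2/3 (v = √(-4 + 6)/3 = √2/3 ≈ 0.47140)
-4453 + (v + ((-10 + 8) + 12))*J = -4453 + (√2/3 + ((-10 + 8) + 12))*30 = -4453 + (√2/3 + (-2 + 12))*30 = -4453 + (√2/3 + 10)*30 = -4453 + (10 + √2/3)*30 = -4453 + (300 + 10*√2) = -4153 + 10*√2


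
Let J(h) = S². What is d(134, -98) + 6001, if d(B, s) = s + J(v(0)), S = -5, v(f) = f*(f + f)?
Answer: 5928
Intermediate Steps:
v(f) = 2*f² (v(f) = f*(2*f) = 2*f²)
J(h) = 25 (J(h) = (-5)² = 25)
d(B, s) = 25 + s (d(B, s) = s + 25 = 25 + s)
d(134, -98) + 6001 = (25 - 98) + 6001 = -73 + 6001 = 5928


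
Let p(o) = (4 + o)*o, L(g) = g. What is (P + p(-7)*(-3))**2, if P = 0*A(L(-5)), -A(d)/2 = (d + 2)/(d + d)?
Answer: 3969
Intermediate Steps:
p(o) = o*(4 + o)
A(d) = -(2 + d)/d (A(d) = -2*(d + 2)/(d + d) = -2*(2 + d)/(2*d) = -2*(2 + d)*1/(2*d) = -(2 + d)/d)
P = 0 (P = 0*((-2 - 1*(-5))/(-5)) = 0*(-(-2 + 5)/5) = 0*(-1/5*3) = 0*(-3/5) = 0)
(P + p(-7)*(-3))**2 = (0 - 7*(4 - 7)*(-3))**2 = (0 - 7*(-3)*(-3))**2 = (0 + 21*(-3))**2 = (0 - 63)**2 = (-63)**2 = 3969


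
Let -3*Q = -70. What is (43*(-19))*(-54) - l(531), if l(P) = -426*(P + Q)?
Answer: 280264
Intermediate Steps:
Q = 70/3 (Q = -⅓*(-70) = 70/3 ≈ 23.333)
l(P) = -9940 - 426*P (l(P) = -426*(P + 70/3) = -426*(70/3 + P) = -9940 - 426*P)
(43*(-19))*(-54) - l(531) = (43*(-19))*(-54) - (-9940 - 426*531) = -817*(-54) - (-9940 - 226206) = 44118 - 1*(-236146) = 44118 + 236146 = 280264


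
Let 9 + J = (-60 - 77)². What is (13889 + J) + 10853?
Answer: 43502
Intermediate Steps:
J = 18760 (J = -9 + (-60 - 77)² = -9 + (-137)² = -9 + 18769 = 18760)
(13889 + J) + 10853 = (13889 + 18760) + 10853 = 32649 + 10853 = 43502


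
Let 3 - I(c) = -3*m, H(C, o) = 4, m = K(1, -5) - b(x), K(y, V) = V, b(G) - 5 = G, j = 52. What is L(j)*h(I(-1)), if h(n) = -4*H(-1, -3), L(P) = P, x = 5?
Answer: -832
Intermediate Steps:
b(G) = 5 + G
m = -15 (m = -5 - (5 + 5) = -5 - 1*10 = -5 - 10 = -15)
I(c) = -42 (I(c) = 3 - (-3)*(-15) = 3 - 1*45 = 3 - 45 = -42)
h(n) = -16 (h(n) = -4*4 = -16)
L(j)*h(I(-1)) = 52*(-16) = -832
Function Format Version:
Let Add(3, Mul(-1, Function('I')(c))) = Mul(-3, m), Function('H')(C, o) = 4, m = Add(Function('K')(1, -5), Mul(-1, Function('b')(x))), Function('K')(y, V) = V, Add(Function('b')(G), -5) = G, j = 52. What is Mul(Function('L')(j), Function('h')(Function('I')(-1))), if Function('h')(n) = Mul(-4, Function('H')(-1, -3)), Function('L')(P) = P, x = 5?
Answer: -832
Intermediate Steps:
Function('b')(G) = Add(5, G)
m = -15 (m = Add(-5, Mul(-1, Add(5, 5))) = Add(-5, Mul(-1, 10)) = Add(-5, -10) = -15)
Function('I')(c) = -42 (Function('I')(c) = Add(3, Mul(-1, Mul(-3, -15))) = Add(3, Mul(-1, 45)) = Add(3, -45) = -42)
Function('h')(n) = -16 (Function('h')(n) = Mul(-4, 4) = -16)
Mul(Function('L')(j), Function('h')(Function('I')(-1))) = Mul(52, -16) = -832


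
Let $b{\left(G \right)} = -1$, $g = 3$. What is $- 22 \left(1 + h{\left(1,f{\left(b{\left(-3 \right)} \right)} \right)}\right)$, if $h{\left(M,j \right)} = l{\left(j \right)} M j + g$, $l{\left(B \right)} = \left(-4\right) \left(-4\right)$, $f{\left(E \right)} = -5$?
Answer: $1672$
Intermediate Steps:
$l{\left(B \right)} = 16$
$h{\left(M,j \right)} = 3 + 16 M j$ ($h{\left(M,j \right)} = 16 M j + 3 = 3 + 16 M j$)
$- 22 \left(1 + h{\left(1,f{\left(b{\left(-3 \right)} \right)} \right)}\right) = - 22 \left(1 + \left(3 + 16 \cdot 1 \left(-5\right)\right)\right) = - 22 \left(1 + \left(3 - 80\right)\right) = - 22 \left(1 - 77\right) = \left(-22\right) \left(-76\right) = 1672$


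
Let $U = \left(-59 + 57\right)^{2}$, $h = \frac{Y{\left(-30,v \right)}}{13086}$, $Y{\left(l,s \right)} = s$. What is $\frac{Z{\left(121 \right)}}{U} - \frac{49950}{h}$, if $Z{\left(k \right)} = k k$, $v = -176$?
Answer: $\frac{40893119}{11} \approx 3.7176 \cdot 10^{6}$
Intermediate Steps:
$Z{\left(k \right)} = k^{2}$
$h = - \frac{88}{6543}$ ($h = - \frac{176}{13086} = \left(-176\right) \frac{1}{13086} = - \frac{88}{6543} \approx -0.013449$)
$U = 4$ ($U = \left(-2\right)^{2} = 4$)
$\frac{Z{\left(121 \right)}}{U} - \frac{49950}{h} = \frac{121^{2}}{4} - \frac{49950}{- \frac{88}{6543}} = 14641 \cdot \frac{1}{4} - - \frac{163411425}{44} = \frac{14641}{4} + \frac{163411425}{44} = \frac{40893119}{11}$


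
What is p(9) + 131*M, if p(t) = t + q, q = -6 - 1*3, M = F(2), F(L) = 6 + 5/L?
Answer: 2227/2 ≈ 1113.5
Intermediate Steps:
M = 17/2 (M = 6 + 5/2 = 17/2 ≈ 8.5000)
q = -9 (q = -6 - 3 = -9)
p(t) = -9 + t (p(t) = t - 9 = -9 + t)
p(9) + 131*M = (-9 + 9) + 131*(17/2) = 0 + 2227/2 = 2227/2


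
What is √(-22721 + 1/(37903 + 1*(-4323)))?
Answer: 29*I*√7616103505/16790 ≈ 150.73*I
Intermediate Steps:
√(-22721 + 1/(37903 + 1*(-4323))) = √(-22721 + 1/(37903 - 4323)) = √(-22721 + 1/33580) = √(-762971179/33580) = 29*I*√7616103505/16790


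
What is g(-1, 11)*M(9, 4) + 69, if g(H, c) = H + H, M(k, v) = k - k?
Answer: 69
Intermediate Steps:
M(k, v) = 0
g(H, c) = 2*H
g(-1, 11)*M(9, 4) + 69 = (2*(-1))*0 + 69 = -2*0 + 69 = 0 + 69 = 69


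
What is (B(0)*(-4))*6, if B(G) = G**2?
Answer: 0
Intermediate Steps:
(B(0)*(-4))*6 = (0**2*(-4))*6 = (0*(-4))*6 = 0*6 = 0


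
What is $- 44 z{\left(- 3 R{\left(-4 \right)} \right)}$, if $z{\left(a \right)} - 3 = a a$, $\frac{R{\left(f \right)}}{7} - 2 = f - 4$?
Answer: $-698676$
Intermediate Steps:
$R{\left(f \right)} = -14 + 7 f$ ($R{\left(f \right)} = 14 + 7 \left(f - 4\right) = 14 + 7 \left(-4 + f\right) = 14 + \left(-28 + 7 f\right) = -14 + 7 f$)
$z{\left(a \right)} = 3 + a^{2}$ ($z{\left(a \right)} = 3 + a a = 3 + a^{2}$)
$- 44 z{\left(- 3 R{\left(-4 \right)} \right)} = - 44 \left(3 + \left(- 3 \left(-14 + 7 \left(-4\right)\right)\right)^{2}\right) = - 44 \left(3 + \left(- 3 \left(-14 - 28\right)\right)^{2}\right) = - 44 \left(3 + \left(\left(-3\right) \left(-42\right)\right)^{2}\right) = - 44 \left(3 + 126^{2}\right) = - 44 \left(3 + 15876\right) = \left(-44\right) 15879 = -698676$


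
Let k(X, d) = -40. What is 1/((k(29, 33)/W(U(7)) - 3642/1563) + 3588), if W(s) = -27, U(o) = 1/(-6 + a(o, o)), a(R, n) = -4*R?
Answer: 14067/50460458 ≈ 0.00027877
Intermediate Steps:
U(o) = 1/(-6 - 4*o)
1/((k(29, 33)/W(U(7)) - 3642/1563) + 3588) = 1/((-40/(-27) - 3642/1563) + 3588) = 1/((-40*(-1/27) - 3642*1/1563) + 3588) = 1/((40/27 - 1214/521) + 3588) = 1/(-11938/14067 + 3588) = 1/(50460458/14067) = 14067/50460458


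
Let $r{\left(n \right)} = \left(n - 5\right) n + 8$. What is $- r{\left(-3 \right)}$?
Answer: $-32$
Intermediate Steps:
$r{\left(n \right)} = 8 + n \left(-5 + n\right)$ ($r{\left(n \right)} = \left(-5 + n\right) n + 8 = n \left(-5 + n\right) + 8 = 8 + n \left(-5 + n\right)$)
$- r{\left(-3 \right)} = - (8 + \left(-3\right)^{2} - -15) = - (8 + 9 + 15) = \left(-1\right) 32 = -32$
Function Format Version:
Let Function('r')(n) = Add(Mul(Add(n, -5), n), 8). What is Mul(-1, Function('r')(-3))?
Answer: -32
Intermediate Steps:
Function('r')(n) = Add(8, Mul(n, Add(-5, n))) (Function('r')(n) = Add(Mul(Add(-5, n), n), 8) = Add(Mul(n, Add(-5, n)), 8) = Add(8, Mul(n, Add(-5, n))))
Mul(-1, Function('r')(-3)) = Mul(-1, Add(8, Pow(-3, 2), Mul(-5, -3))) = Mul(-1, Add(8, 9, 15)) = Mul(-1, 32) = -32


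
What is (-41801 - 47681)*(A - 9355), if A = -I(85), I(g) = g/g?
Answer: 837193592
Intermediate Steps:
I(g) = 1
A = -1 (A = -1*1 = -1)
(-41801 - 47681)*(A - 9355) = (-41801 - 47681)*(-1 - 9355) = -89482*(-9356) = 837193592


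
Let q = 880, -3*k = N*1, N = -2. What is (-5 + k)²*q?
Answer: 148720/9 ≈ 16524.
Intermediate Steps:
k = ⅔ (k = -(-2)/3 = -⅓*(-2) = ⅔ ≈ 0.66667)
(-5 + k)²*q = (-5 + ⅔)²*880 = (-13/3)²*880 = (169/9)*880 = 148720/9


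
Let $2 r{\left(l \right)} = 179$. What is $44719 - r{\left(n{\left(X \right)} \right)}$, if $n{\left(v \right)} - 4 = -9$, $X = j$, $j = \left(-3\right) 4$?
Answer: $\frac{89259}{2} \approx 44630.0$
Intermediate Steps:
$j = -12$
$X = -12$
$n{\left(v \right)} = -5$ ($n{\left(v \right)} = 4 - 9 = -5$)
$r{\left(l \right)} = \frac{179}{2}$ ($r{\left(l \right)} = \frac{1}{2} \cdot 179 = \frac{179}{2}$)
$44719 - r{\left(n{\left(X \right)} \right)} = 44719 - \frac{179}{2} = \frac{89259}{2}$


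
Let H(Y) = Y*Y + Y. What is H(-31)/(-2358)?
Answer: -155/393 ≈ -0.39440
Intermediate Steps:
H(Y) = Y + Y² (H(Y) = Y² + Y = Y + Y²)
H(-31)/(-2358) = -31*(1 - 31)/(-2358) = -31*(-30)*(-1/2358) = 930*(-1/2358) = -155/393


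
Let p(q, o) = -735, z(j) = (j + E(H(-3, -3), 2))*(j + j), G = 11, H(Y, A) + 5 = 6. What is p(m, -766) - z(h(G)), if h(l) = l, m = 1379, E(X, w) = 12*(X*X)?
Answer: -1241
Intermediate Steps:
H(Y, A) = 1 (H(Y, A) = -5 + 6 = 1)
E(X, w) = 12*X²
z(j) = 2*j*(12 + j) (z(j) = (j + 12*1²)*(j + j) = (j + 12*1)*(2*j) = (j + 12)*(2*j) = (12 + j)*(2*j) = 2*j*(12 + j))
p(m, -766) - z(h(G)) = -735 - 2*11*(12 + 11) = -735 - 2*11*23 = -735 - 1*506 = -735 - 506 = -1241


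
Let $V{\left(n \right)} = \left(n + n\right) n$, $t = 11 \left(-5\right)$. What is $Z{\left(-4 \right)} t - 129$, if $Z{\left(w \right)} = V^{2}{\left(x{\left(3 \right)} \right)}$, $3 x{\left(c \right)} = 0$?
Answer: $-129$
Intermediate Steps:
$x{\left(c \right)} = 0$ ($x{\left(c \right)} = \frac{1}{3} \cdot 0 = 0$)
$t = -55$
$V{\left(n \right)} = 2 n^{2}$ ($V{\left(n \right)} = 2 n n = 2 n^{2}$)
$Z{\left(w \right)} = 0$ ($Z{\left(w \right)} = \left(2 \cdot 0^{2}\right)^{2} = \left(2 \cdot 0\right)^{2} = 0^{2} = 0$)
$Z{\left(-4 \right)} t - 129 = 0 \left(-55\right) - 129 = 0 - 129 = -129$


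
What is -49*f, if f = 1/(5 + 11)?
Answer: -49/16 ≈ -3.0625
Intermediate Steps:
f = 1/16 ≈ 0.062500
-49*f = -49*1/16 = -49/16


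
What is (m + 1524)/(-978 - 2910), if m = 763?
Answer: -2287/3888 ≈ -0.58822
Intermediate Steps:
(m + 1524)/(-978 - 2910) = (763 + 1524)/(-978 - 2910) = 2287/(-3888) = 2287*(-1/3888) = -2287/3888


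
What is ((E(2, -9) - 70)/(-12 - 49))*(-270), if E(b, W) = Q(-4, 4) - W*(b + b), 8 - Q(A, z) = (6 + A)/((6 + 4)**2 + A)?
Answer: -56205/488 ≈ -115.17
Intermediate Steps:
Q(A, z) = 8 - (6 + A)/(100 + A) (Q(A, z) = 8 - (6 + A)/((6 + 4)**2 + A) = 8 - (6 + A)/(10**2 + A) = 8 - (6 + A)/(100 + A))
E(b, W) = 383/48 - 2*W*b (E(b, W) = (794 + 7*(-4))/(100 - 4) - W*(b + b) = (794 - 28)/96 - W*2*b = (1/96)*766 - 2*W*b = 383/48 - 2*W*b)
((E(2, -9) - 70)/(-12 - 49))*(-270) = (((383/48 - 2*(-9)*2) - 70)/(-12 - 49))*(-270) = (((383/48 + 36) - 70)/(-61))*(-270) = ((2111/48 - 70)*(-1/61))*(-270) = -1249/48*(-1/61)*(-270) = (1249/2928)*(-270) = -56205/488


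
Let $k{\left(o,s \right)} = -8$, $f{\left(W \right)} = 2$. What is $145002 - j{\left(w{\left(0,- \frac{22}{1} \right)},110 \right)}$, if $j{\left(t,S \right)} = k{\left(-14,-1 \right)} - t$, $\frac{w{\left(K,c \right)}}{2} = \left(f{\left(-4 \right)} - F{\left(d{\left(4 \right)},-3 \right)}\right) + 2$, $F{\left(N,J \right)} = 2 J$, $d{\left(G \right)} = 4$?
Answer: $145030$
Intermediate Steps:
$w{\left(K,c \right)} = 20$ ($w{\left(K,c \right)} = 2 \left(\left(2 - 2 \left(-3\right)\right) + 2\right) = 2 \left(\left(2 - -6\right) + 2\right) = 2 \left(\left(2 + 6\right) + 2\right) = 2 \left(8 + 2\right) = 2 \cdot 10 = 20$)
$j{\left(t,S \right)} = -8 - t$
$145002 - j{\left(w{\left(0,- \frac{22}{1} \right)},110 \right)} = 145002 - \left(-8 - 20\right) = 145002 - -28 = 145002 + 28 = 145030$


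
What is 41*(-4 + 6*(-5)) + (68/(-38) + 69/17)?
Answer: -449529/323 ≈ -1391.7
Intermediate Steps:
41*(-4 + 6*(-5)) + (68/(-38) + 69/17) = 41*(-4 - 30) + (68*(-1/38) + 69*(1/17)) = 41*(-34) + (-34/19 + 69/17) = -1394 + 733/323 = -449529/323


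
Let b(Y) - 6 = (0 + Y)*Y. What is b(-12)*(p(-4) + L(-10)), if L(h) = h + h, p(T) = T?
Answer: -3600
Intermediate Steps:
L(h) = 2*h
b(Y) = 6 + Y**2 (b(Y) = 6 + (0 + Y)*Y = 6 + Y*Y = 6 + Y**2)
b(-12)*(p(-4) + L(-10)) = (6 + (-12)**2)*(-4 + 2*(-10)) = (6 + 144)*(-4 - 20) = 150*(-24) = -3600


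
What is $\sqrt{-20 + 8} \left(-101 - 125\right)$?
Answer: $- 452 i \sqrt{3} \approx - 782.89 i$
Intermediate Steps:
$\sqrt{-20 + 8} \left(-101 - 125\right) = \sqrt{-12} \left(-226\right) = 2 i \sqrt{3} \left(-226\right) = - 452 i \sqrt{3}$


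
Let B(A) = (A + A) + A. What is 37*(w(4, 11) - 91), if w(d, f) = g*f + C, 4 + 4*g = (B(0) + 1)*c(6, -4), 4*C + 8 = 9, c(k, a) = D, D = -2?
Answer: -15873/4 ≈ -3968.3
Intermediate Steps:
B(A) = 3*A (B(A) = 2*A + A = 3*A)
c(k, a) = -2
C = ¼ (C = -2 + (¼)*9 = -2 + 9/4 = ¼ ≈ 0.25000)
g = -3/2 (g = -1 + ((3*0 + 1)*(-2))/4 = -1 + ((0 + 1)*(-2))/4 = -1 + (1*(-2))/4 = -1 + (¼)*(-2) = -1 - ½ = -3/2 ≈ -1.5000)
w(d, f) = ¼ - 3*f/2 (w(d, f) = -3*f/2 + ¼ = ¼ - 3*f/2)
37*(w(4, 11) - 91) = 37*((¼ - 3/2*11) - 91) = 37*((¼ - 33/2) - 91) = 37*(-65/4 - 91) = 37*(-429/4) = -15873/4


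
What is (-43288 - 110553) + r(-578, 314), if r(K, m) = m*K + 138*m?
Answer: -292001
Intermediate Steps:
r(K, m) = 138*m + K*m (r(K, m) = K*m + 138*m = 138*m + K*m)
(-43288 - 110553) + r(-578, 314) = (-43288 - 110553) + 314*(138 - 578) = -153841 + 314*(-440) = -153841 - 138160 = -292001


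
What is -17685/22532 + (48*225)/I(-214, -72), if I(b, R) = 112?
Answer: 115155/1204 ≈ 95.644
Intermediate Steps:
-17685/22532 + (48*225)/I(-214, -72) = -17685/22532 + (48*225)/112 = -17685*1/22532 + 10800*(1/112) = -135/172 + 675/7 = 115155/1204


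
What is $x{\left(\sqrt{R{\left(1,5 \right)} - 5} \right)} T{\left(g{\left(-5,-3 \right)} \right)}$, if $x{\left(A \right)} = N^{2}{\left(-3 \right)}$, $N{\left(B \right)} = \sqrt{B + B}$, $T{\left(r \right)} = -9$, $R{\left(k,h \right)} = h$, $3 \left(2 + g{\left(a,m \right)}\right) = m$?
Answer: $54$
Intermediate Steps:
$g{\left(a,m \right)} = -2 + \frac{m}{3}$
$N{\left(B \right)} = \sqrt{2} \sqrt{B}$ ($N{\left(B \right)} = \sqrt{2 B} = \sqrt{2} \sqrt{B}$)
$x{\left(A \right)} = -6$ ($x{\left(A \right)} = \left(\sqrt{2} \sqrt{-3}\right)^{2} = \left(\sqrt{2} i \sqrt{3}\right)^{2} = \left(i \sqrt{6}\right)^{2} = -6$)
$x{\left(\sqrt{R{\left(1,5 \right)} - 5} \right)} T{\left(g{\left(-5,-3 \right)} \right)} = \left(-6\right) \left(-9\right) = 54$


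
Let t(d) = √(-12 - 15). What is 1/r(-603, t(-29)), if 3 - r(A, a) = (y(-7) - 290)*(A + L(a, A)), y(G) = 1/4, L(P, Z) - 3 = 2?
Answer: -2/346535 ≈ -5.7714e-6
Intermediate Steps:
L(P, Z) = 5 (L(P, Z) = 3 + 2 = 5)
y(G) = ¼
t(d) = 3*I*√3 (t(d) = √(-27) = 3*I*√3)
r(A, a) = 5807/4 + 1159*A/4 (r(A, a) = 3 - (¼ - 290)*(A + 5) = 3 - (-1159)*(5 + A)/4 = 3 - (-5795/4 - 1159*A/4) = 3 + (5795/4 + 1159*A/4) = 5807/4 + 1159*A/4)
1/r(-603, t(-29)) = 1/(5807/4 + (1159/4)*(-603)) = 1/(5807/4 - 698877/4) = 1/(-346535/2) = -2/346535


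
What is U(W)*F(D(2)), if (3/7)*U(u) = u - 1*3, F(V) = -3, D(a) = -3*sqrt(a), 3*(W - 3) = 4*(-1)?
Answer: 28/3 ≈ 9.3333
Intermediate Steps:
W = 5/3 (W = 3 + (4*(-1))/3 = 3 + (1/3)*(-4) = 3 - 4/3 = 5/3 ≈ 1.6667)
U(u) = -7 + 7*u/3 (U(u) = 7*(u - 1*3)/3 = 7*(u - 3)/3 = 7*(-3 + u)/3 = -7 + 7*u/3)
U(W)*F(D(2)) = (-7 + (7/3)*(5/3))*(-3) = (-7 + 35/9)*(-3) = -28/9*(-3) = 28/3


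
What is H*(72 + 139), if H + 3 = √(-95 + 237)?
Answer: -633 + 211*√142 ≈ 1881.4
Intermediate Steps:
H = -3 + √142 (H = -3 + √(-95 + 237) = -3 + √142 ≈ 8.9164)
H*(72 + 139) = (-3 + √142)*(72 + 139) = (-3 + √142)*211 = -633 + 211*√142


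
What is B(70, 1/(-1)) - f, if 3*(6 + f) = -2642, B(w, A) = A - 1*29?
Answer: 2570/3 ≈ 856.67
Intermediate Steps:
B(w, A) = -29 + A (B(w, A) = A - 29 = -29 + A)
f = -2660/3 (f = -6 + (⅓)*(-2642) = -6 - 2642/3 = -2660/3 ≈ -886.67)
B(70, 1/(-1)) - f = (-29 + 1/(-1)) - 1*(-2660/3) = (-29 - 1) + 2660/3 = -30 + 2660/3 = 2570/3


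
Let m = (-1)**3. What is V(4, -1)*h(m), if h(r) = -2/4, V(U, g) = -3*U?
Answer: 6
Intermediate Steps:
m = -1
h(r) = -1/2 (h(r) = -2*1/4 = -1/2)
V(4, -1)*h(m) = -3*4*(-1/2) = -12*(-1/2) = 6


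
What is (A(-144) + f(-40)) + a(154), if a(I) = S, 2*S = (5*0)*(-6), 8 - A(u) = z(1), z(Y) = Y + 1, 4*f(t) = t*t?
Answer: 406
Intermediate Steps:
f(t) = t²/4 (f(t) = (t*t)/4 = t²/4)
z(Y) = 1 + Y
A(u) = 6 (A(u) = 8 - (1 + 1) = 8 - 1*2 = 8 - 2 = 6)
S = 0 (S = ((5*0)*(-6))/2 = (0*(-6))/2 = (½)*0 = 0)
a(I) = 0
(A(-144) + f(-40)) + a(154) = (6 + (¼)*(-40)²) + 0 = (6 + (¼)*1600) + 0 = (6 + 400) + 0 = 406 + 0 = 406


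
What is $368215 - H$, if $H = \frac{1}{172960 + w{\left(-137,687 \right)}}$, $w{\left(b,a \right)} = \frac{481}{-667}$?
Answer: $\frac{42478695976718}{115363839} \approx 3.6822 \cdot 10^{5}$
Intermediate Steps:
$w{\left(b,a \right)} = - \frac{481}{667}$ ($w{\left(b,a \right)} = 481 \left(- \frac{1}{667}\right) = - \frac{481}{667}$)
$H = \frac{667}{115363839}$ ($H = \frac{1}{172960 - \frac{481}{667}} = \frac{1}{\frac{115363839}{667}} = \frac{667}{115363839} \approx 5.7817 \cdot 10^{-6}$)
$368215 - H = 368215 - \frac{667}{115363839} = \frac{42478695976718}{115363839}$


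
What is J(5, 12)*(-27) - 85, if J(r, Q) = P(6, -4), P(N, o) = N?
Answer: -247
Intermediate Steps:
J(r, Q) = 6
J(5, 12)*(-27) - 85 = 6*(-27) - 85 = -162 - 85 = -247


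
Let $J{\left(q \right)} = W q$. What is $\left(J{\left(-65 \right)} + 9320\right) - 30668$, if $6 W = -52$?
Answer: $- \frac{62354}{3} \approx -20785.0$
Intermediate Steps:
$W = - \frac{26}{3}$ ($W = \frac{1}{6} \left(-52\right) = - \frac{26}{3} \approx -8.6667$)
$J{\left(q \right)} = - \frac{26 q}{3}$
$\left(J{\left(-65 \right)} + 9320\right) - 30668 = \left(\left(- \frac{26}{3}\right) \left(-65\right) + 9320\right) - 30668 = \left(\frac{1690}{3} + 9320\right) - 30668 = \frac{29650}{3} - 30668 = - \frac{62354}{3}$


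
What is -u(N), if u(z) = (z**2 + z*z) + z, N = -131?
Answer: -34191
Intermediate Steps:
u(z) = z + 2*z**2 (u(z) = (z**2 + z**2) + z = 2*z**2 + z = z + 2*z**2)
-u(N) = -(-131)*(1 + 2*(-131)) = -(-131)*(1 - 262) = -(-131)*(-261) = -1*34191 = -34191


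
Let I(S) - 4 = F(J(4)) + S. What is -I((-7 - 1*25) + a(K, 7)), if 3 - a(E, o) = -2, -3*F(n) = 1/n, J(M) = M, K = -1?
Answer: 277/12 ≈ 23.083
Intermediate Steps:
F(n) = -1/(3*n)
a(E, o) = 5 (a(E, o) = 3 - 1*(-2) = 3 + 2 = 5)
I(S) = 47/12 + S (I(S) = 4 + (-⅓/4 + S) = 4 + (-⅓*¼ + S) = 4 + (-1/12 + S) = 47/12 + S)
-I((-7 - 1*25) + a(K, 7)) = -(47/12 + ((-7 - 1*25) + 5)) = -(47/12 + ((-7 - 25) + 5)) = -(47/12 + (-32 + 5)) = -(47/12 - 27) = -1*(-277/12) = 277/12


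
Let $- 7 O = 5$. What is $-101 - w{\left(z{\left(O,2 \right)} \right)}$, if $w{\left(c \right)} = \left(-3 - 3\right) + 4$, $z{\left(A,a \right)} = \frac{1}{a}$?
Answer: $-99$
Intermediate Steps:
$O = - \frac{5}{7}$ ($O = \left(- \frac{1}{7}\right) 5 = - \frac{5}{7} \approx -0.71429$)
$w{\left(c \right)} = -2$ ($w{\left(c \right)} = -6 + 4 = -2$)
$-101 - w{\left(z{\left(O,2 \right)} \right)} = -101 - -2 = -101 + 2 = -99$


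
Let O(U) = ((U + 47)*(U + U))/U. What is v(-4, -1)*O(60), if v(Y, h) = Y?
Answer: -856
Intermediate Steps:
O(U) = 94 + 2*U (O(U) = ((47 + U)*(2*U))/U = (2*U*(47 + U))/U = 94 + 2*U)
v(-4, -1)*O(60) = -4*(94 + 2*60) = -4*(94 + 120) = -4*214 = -856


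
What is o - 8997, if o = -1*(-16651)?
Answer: 7654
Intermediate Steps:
o = 16651
o - 8997 = 16651 - 8997 = 7654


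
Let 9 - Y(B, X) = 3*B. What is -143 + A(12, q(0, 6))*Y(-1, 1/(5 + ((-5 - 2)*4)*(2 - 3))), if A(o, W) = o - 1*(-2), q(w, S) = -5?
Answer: 25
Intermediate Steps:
A(o, W) = 2 + o (A(o, W) = o + 2 = 2 + o)
Y(B, X) = 9 - 3*B
-143 + A(12, q(0, 6))*Y(-1, 1/(5 + ((-5 - 2)*4)*(2 - 3))) = -143 + (2 + 12)*(9 - 3*(-1)) = -143 + 14*(9 + 3) = -143 + 14*12 = -143 + 168 = 25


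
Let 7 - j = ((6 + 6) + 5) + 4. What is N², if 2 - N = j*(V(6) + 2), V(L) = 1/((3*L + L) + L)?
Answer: 208849/225 ≈ 928.22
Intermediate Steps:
V(L) = 1/(5*L) (V(L) = 1/(4*L + L) = 1/(5*L))
j = -14 (j = 7 - (((6 + 6) + 5) + 4) = 7 - ((12 + 5) + 4) = 7 - (17 + 4) = 7 - 1*21 = 7 - 21 = -14)
N = 457/15 (N = 2 - (-14)*((⅕)/6 + 2) = 2 - (-14)*((⅕)*(⅙) + 2) = 2 - (-14)*(1/30 + 2) = 2 - (-14)*61/30 = 2 - 1*(-427/15) = 2 + 427/15 = 457/15 ≈ 30.467)
N² = (457/15)² = 208849/225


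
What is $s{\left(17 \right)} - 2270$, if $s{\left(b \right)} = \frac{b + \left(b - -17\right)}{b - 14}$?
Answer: $-2253$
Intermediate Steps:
$s{\left(b \right)} = \frac{17 + 2 b}{-14 + b}$ ($s{\left(b \right)} = \frac{b + \left(b + 17\right)}{-14 + b} = \frac{b + \left(17 + b\right)}{-14 + b} = \frac{17 + 2 b}{-14 + b}$)
$s{\left(17 \right)} - 2270 = \frac{17 + 2 \cdot 17}{-14 + 17} - 2270 = \frac{17 + 34}{3} - 2270 = \frac{1}{3} \cdot 51 - 2270 = 17 - 2270 = -2253$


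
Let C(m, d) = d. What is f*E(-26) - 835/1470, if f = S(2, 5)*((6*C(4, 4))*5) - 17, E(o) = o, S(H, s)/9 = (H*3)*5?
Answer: -247535819/294 ≈ -8.4196e+5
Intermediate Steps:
S(H, s) = 135*H (S(H, s) = 9*((H*3)*5) = 9*((3*H)*5) = 9*(15*H) = 135*H)
f = 32383 (f = (135*2)*((6*4)*5) - 17 = 270*(24*5) - 17 = 270*120 - 17 = 32400 - 17 = 32383)
f*E(-26) - 835/1470 = 32383*(-26) - 835/1470 = -841958 - 835*1/1470 = -841958 - 167/294 = -247535819/294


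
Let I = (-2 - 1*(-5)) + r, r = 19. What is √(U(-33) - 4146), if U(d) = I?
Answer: 2*I*√1031 ≈ 64.218*I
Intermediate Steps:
I = 22 (I = (-2 - 1*(-5)) + 19 = (-2 + 5) + 19 = 3 + 19 = 22)
U(d) = 22
√(U(-33) - 4146) = √(22 - 4146) = √(-4124) = 2*I*√1031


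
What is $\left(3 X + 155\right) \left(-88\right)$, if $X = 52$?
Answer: $-27368$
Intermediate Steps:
$\left(3 X + 155\right) \left(-88\right) = \left(3 \cdot 52 + 155\right) \left(-88\right) = \left(156 + 155\right) \left(-88\right) = 311 \left(-88\right) = -27368$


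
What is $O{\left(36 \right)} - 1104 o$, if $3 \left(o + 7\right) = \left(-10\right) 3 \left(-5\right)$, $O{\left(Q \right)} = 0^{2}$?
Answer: $-47472$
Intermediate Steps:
$O{\left(Q \right)} = 0$
$o = 43$ ($o = -7 + \frac{\left(-10\right) 3 \left(-5\right)}{3} = -7 + \frac{\left(-30\right) \left(-5\right)}{3} = -7 + \frac{1}{3} \cdot 150 = -7 + 50 = 43$)
$O{\left(36 \right)} - 1104 o = 0 - 47472 = -47472$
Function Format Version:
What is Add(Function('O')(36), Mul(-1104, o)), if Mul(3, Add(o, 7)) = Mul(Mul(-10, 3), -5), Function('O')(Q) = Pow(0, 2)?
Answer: -47472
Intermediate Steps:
Function('O')(Q) = 0
o = 43 (o = Add(-7, Mul(Rational(1, 3), Mul(Mul(-10, 3), -5))) = Add(-7, Mul(Rational(1, 3), Mul(-30, -5))) = Add(-7, Mul(Rational(1, 3), 150)) = Add(-7, 50) = 43)
Add(Function('O')(36), Mul(-1104, o)) = Add(0, Mul(-1104, 43)) = Add(0, -47472) = -47472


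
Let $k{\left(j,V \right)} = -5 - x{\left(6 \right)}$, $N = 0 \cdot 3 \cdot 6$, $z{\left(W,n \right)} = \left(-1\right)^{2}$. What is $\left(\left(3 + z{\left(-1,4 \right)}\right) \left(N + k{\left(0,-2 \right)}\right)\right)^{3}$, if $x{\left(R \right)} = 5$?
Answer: $-64000$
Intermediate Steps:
$z{\left(W,n \right)} = 1$
$N = 0$ ($N = 0 \cdot 6 = 0$)
$k{\left(j,V \right)} = -10$ ($k{\left(j,V \right)} = -5 - 5 = -10$)
$\left(\left(3 + z{\left(-1,4 \right)}\right) \left(N + k{\left(0,-2 \right)}\right)\right)^{3} = \left(\left(3 + 1\right) \left(0 - 10\right)\right)^{3} = \left(4 \left(-10\right)\right)^{3} = \left(-40\right)^{3} = -64000$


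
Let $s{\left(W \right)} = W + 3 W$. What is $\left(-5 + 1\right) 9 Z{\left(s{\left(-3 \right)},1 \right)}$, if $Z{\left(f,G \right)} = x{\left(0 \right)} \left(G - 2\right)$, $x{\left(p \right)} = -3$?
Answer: $-108$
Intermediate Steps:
$s{\left(W \right)} = 4 W$
$Z{\left(f,G \right)} = 6 - 3 G$ ($Z{\left(f,G \right)} = - 3 \left(G - 2\right) = - 3 \left(-2 + G\right) = 6 - 3 G$)
$\left(-5 + 1\right) 9 Z{\left(s{\left(-3 \right)},1 \right)} = \left(-5 + 1\right) 9 \left(6 - 3\right) = \left(-4\right) 9 \left(6 - 3\right) = \left(-36\right) 3 = -108$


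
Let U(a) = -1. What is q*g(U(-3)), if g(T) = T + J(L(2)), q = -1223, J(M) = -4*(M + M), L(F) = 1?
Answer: 11007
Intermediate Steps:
J(M) = -8*M
g(T) = -8 + T (g(T) = T - 8*1 = T - 8 = -8 + T)
q*g(U(-3)) = -1223*(-8 - 1) = -1223*(-9) = 11007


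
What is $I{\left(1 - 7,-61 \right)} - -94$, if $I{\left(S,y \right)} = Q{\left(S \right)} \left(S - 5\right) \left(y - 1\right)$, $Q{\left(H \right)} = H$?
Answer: $-3998$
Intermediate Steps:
$I{\left(S,y \right)} = S \left(-1 + y\right) \left(-5 + S\right)$ ($I{\left(S,y \right)} = S \left(S - 5\right) \left(y - 1\right) = S \left(-5 + S\right) \left(-1 + y\right) = S \left(-1 + y\right) \left(-5 + S\right)$)
$I{\left(1 - 7,-61 \right)} - -94 = \left(1 - 7\right) \left(5 - \left(1 - 7\right) - -305 + \left(1 - 7\right) \left(-61\right)\right) - -94 = \left(1 - 7\right) \left(5 - \left(1 - 7\right) + 305 + \left(1 - 7\right) \left(-61\right)\right) + 94 = - 6 \left(5 - -6 + 305 - -366\right) + 94 = - 6 \left(5 + 6 + 305 + 366\right) + 94 = \left(-6\right) 682 + 94 = -4092 + 94 = -3998$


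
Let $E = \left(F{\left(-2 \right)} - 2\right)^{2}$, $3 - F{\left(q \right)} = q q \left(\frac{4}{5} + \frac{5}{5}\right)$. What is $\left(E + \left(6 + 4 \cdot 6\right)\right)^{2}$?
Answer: $\frac{2927521}{625} \approx 4684.0$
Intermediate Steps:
$F{\left(q \right)} = 3 - \frac{9 q^{2}}{5}$ ($F{\left(q \right)} = 3 - q q \left(\frac{4}{5} + \frac{5}{5}\right) = 3 - q^{2} \left(4 \cdot \frac{1}{5} + 5 \cdot \frac{1}{5}\right) = 3 - q^{2} \left(\frac{4}{5} + 1\right) = 3 - q^{2} \cdot \frac{9}{5} = 3 - \frac{9 q^{2}}{5}$)
$E = \frac{961}{25}$ ($E = \left(\left(3 - \frac{9 \left(-2\right)^{2}}{5}\right) - 2\right)^{2} = \left(\left(3 - \frac{36}{5}\right) - 2\right)^{2} = \left(- \frac{21}{5} - 2\right)^{2} = \left(- \frac{31}{5}\right)^{2} = \frac{961}{25} \approx 38.44$)
$\left(E + \left(6 + 4 \cdot 6\right)\right)^{2} = \left(\frac{961}{25} + \left(6 + 4 \cdot 6\right)\right)^{2} = \left(\frac{961}{25} + \left(6 + 24\right)\right)^{2} = \left(\frac{961}{25} + 30\right)^{2} = \left(\frac{1711}{25}\right)^{2} = \frac{2927521}{625}$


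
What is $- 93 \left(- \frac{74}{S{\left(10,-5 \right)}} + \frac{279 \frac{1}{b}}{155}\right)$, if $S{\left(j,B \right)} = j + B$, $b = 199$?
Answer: $\frac{1368681}{995} \approx 1375.6$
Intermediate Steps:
$S{\left(j,B \right)} = B + j$
$- 93 \left(- \frac{74}{S{\left(10,-5 \right)}} + \frac{279 \frac{1}{b}}{155}\right) = - 93 \left(- \frac{74}{-5 + 10} + \frac{279 \cdot \frac{1}{199}}{155}\right) = - 93 \left(- \frac{74}{5} + 279 \cdot \frac{1}{199} \cdot \frac{1}{155}\right) = - 93 \left(\left(-74\right) \frac{1}{5} + \frac{279}{199} \cdot \frac{1}{155}\right) = - 93 \left(- \frac{74}{5} + \frac{9}{995}\right) = \left(-93\right) \left(- \frac{14717}{995}\right) = \frac{1368681}{995}$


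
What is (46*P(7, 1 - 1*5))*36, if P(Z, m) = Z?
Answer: 11592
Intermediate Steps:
(46*P(7, 1 - 1*5))*36 = (46*7)*36 = 322*36 = 11592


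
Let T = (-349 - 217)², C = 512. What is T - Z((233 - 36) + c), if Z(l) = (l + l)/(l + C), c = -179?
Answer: 84894322/265 ≈ 3.2036e+5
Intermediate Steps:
Z(l) = 2*l/(512 + l) (Z(l) = (l + l)/(l + 512) = (2*l)/(512 + l) = 2*l/(512 + l))
T = 320356 (T = (-566)² = 320356)
T - Z((233 - 36) + c) = 320356 - 2*((233 - 36) - 179)/(512 + ((233 - 36) - 179)) = 320356 - 2*(197 - 179)/(512 + (197 - 179)) = 320356 - 2*18/(512 + 18) = 320356 - 2*18/530 = 320356 - 1*18/265 = 320356 - 18/265 = 84894322/265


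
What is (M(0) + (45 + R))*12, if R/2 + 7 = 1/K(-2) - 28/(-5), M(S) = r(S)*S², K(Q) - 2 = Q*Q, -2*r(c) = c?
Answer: 2552/5 ≈ 510.40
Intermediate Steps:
r(c) = -c/2
K(Q) = 2 + Q² (K(Q) = 2 + Q*Q = 2 + Q²)
M(S) = -S³/2 (M(S) = (-S/2)*S² = -S³/2)
R = -37/15 (R = -14 + 2*(1/(2 + (-2)²) - 28/(-5)) = -14 + 2*(1/(2 + 4) - 28*(-⅕)) = -14 + 2*(1/6 + 28/5) = -14 + 2*(1*(⅙) + 28/5) = -14 + 2*(⅙ + 28/5) = -14 + 2*(173/30) = -14 + 173/15 = -37/15 ≈ -2.4667)
(M(0) + (45 + R))*12 = (-½*0³ + (45 - 37/15))*12 = (-½*0 + 638/15)*12 = (0 + 638/15)*12 = (638/15)*12 = 2552/5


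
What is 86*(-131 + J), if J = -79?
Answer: -18060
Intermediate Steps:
86*(-131 + J) = 86*(-131 - 79) = 86*(-210) = -18060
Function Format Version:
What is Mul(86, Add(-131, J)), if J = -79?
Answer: -18060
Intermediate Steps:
Mul(86, Add(-131, J)) = Mul(86, Add(-131, -79)) = Mul(86, -210) = -18060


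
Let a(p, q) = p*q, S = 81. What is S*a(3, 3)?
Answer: 729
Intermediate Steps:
S*a(3, 3) = 81*(3*3) = 81*9 = 729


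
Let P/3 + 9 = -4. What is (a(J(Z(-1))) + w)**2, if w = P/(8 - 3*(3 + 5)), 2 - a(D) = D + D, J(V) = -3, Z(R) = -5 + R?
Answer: 27889/256 ≈ 108.94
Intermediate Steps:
P = -39 (P = -27 + 3*(-4) = -27 - 12 = -39)
a(D) = 2 - 2*D (a(D) = 2 - (D + D) = 2 - 2*D)
w = 39/16 (w = -39/(8 - 3*(3 + 5)) = -39/(8 - 3*8) = -39/(8 - 24) = -39/(-16) = -39*(-1/16) = 39/16 ≈ 2.4375)
(a(J(Z(-1))) + w)**2 = ((2 - 2*(-3)) + 39/16)**2 = ((2 + 6) + 39/16)**2 = (8 + 39/16)**2 = (167/16)**2 = 27889/256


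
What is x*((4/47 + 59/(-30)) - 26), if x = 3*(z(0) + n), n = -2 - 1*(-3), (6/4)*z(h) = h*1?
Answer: -39313/470 ≈ -83.645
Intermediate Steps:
z(h) = 2*h/3 (z(h) = 2*(h*1)/3 = 2*h/3)
n = 1 (n = -2 + 3 = 1)
x = 3 (x = 3*((⅔)*0 + 1) = 3*(0 + 1) = 3*1 = 3)
x*((4/47 + 59/(-30)) - 26) = 3*((4/47 + 59/(-30)) - 26) = 3*((4*(1/47) + 59*(-1/30)) - 26) = 3*((4/47 - 59/30) - 26) = 3*(-2653/1410 - 26) = 3*(-39313/1410) = -39313/470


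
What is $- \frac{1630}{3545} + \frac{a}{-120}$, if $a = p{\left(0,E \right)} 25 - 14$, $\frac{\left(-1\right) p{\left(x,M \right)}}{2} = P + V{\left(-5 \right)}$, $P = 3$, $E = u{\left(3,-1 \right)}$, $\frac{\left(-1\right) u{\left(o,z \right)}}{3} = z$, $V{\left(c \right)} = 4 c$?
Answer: $- \frac{157961}{21270} \approx -7.4265$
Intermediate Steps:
$u{\left(o,z \right)} = - 3 z$
$E = 3$ ($E = \left(-3\right) \left(-1\right) = 3$)
$p{\left(x,M \right)} = 34$ ($p{\left(x,M \right)} = - 2 \left(3 + 4 \left(-5\right)\right) = - 2 \left(3 - 20\right) = \left(-2\right) \left(-17\right) = 34$)
$a = 836$ ($a = 34 \cdot 25 - 14 = 850 - 14 = 836$)
$- \frac{1630}{3545} + \frac{a}{-120} = - \frac{1630}{3545} + \frac{836}{-120} = \left(-1630\right) \frac{1}{3545} + 836 \left(- \frac{1}{120}\right) = - \frac{326}{709} - \frac{209}{30} = - \frac{157961}{21270}$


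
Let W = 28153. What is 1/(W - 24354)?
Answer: 1/3799 ≈ 0.00026323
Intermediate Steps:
1/(W - 24354) = 1/(28153 - 24354) = 1/3799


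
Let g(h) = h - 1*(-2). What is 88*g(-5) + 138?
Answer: -126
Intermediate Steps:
g(h) = 2 + h (g(h) = h + 2 = 2 + h)
88*g(-5) + 138 = 88*(2 - 5) + 138 = 88*(-3) + 138 = -264 + 138 = -126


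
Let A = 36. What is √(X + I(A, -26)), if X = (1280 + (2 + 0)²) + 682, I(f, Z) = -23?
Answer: √1943 ≈ 44.079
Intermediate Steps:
X = 1966 (X = (1280 + 2²) + 682 = (1280 + 4) + 682 = 1284 + 682 = 1966)
√(X + I(A, -26)) = √(1966 - 23) = √1943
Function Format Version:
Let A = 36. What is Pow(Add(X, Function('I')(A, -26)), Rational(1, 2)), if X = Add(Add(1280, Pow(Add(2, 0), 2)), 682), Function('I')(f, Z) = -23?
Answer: Pow(1943, Rational(1, 2)) ≈ 44.079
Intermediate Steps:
X = 1966 (X = Add(Add(1280, Pow(2, 2)), 682) = Add(Add(1280, 4), 682) = Add(1284, 682) = 1966)
Pow(Add(X, Function('I')(A, -26)), Rational(1, 2)) = Pow(Add(1966, -23), Rational(1, 2)) = Pow(1943, Rational(1, 2))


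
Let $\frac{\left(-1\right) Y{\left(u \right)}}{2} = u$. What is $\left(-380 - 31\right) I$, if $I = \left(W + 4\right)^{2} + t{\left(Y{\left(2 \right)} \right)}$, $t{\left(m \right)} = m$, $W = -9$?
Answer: $-8631$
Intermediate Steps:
$Y{\left(u \right)} = - 2 u$
$I = 21$ ($I = \left(-9 + 4\right)^{2} - 4 = \left(-5\right)^{2} - 4 = 25 - 4 = 21$)
$\left(-380 - 31\right) I = \left(-380 - 31\right) 21 = \left(-411\right) 21 = -8631$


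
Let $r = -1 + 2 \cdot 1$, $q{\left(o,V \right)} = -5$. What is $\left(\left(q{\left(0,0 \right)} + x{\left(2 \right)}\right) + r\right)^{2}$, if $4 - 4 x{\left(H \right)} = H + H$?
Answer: $16$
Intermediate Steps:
$x{\left(H \right)} = 1 - \frac{H}{2}$ ($x{\left(H \right)} = 1 - \frac{H + H}{4} = 1 - \frac{2 H}{4} = 1 - \frac{H}{2}$)
$r = 1$ ($r = -1 + 2 = 1$)
$\left(\left(q{\left(0,0 \right)} + x{\left(2 \right)}\right) + r\right)^{2} = \left(\left(-5 + \left(1 - 1\right)\right) + 1\right)^{2} = \left(\left(-5 + 0\right) + 1\right)^{2} = \left(-5 + 1\right)^{2} = \left(-4\right)^{2} = 16$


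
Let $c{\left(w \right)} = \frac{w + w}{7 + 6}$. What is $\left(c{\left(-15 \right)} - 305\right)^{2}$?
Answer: $\frac{15960025}{169} \approx 94438.0$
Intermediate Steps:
$c{\left(w \right)} = \frac{2 w}{13}$
$\left(c{\left(-15 \right)} - 305\right)^{2} = \left(\frac{2}{13} \left(-15\right) - 305\right)^{2} = \left(- \frac{30}{13} - 305\right)^{2} = \left(- \frac{3995}{13}\right)^{2} = \frac{15960025}{169}$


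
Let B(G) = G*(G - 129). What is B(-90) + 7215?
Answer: 26925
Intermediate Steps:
B(G) = G*(-129 + G)
B(-90) + 7215 = -90*(-129 - 90) + 7215 = -90*(-219) + 7215 = 19710 + 7215 = 26925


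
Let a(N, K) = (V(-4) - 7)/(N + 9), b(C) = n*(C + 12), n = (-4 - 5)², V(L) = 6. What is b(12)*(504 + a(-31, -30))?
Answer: 10778508/11 ≈ 9.7986e+5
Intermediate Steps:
n = 81 (n = (-9)² = 81)
b(C) = 972 + 81*C (b(C) = 81*(C + 12) = 81*(12 + C) = 972 + 81*C)
a(N, K) = -1/(9 + N) (a(N, K) = (6 - 7)/(N + 9) = -1/(9 + N))
b(12)*(504 + a(-31, -30)) = (972 + 81*12)*(504 - 1/(9 - 31)) = (972 + 972)*(504 - 1/(-22)) = 1944*(504 - 1*(-1/22)) = 1944*(504 + 1/22) = 1944*(11089/22) = 10778508/11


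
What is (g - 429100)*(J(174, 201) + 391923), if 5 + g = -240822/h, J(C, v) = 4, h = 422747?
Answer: -71096769739009239/422747 ≈ -1.6818e+11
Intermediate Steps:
g = -2354557/422747 (g = -5 - 240822/422747 = -2354557/422747 ≈ -5.5697)
(g - 429100)*(J(174, 201) + 391923) = (-2354557/422747 - 429100)*(4 + 391923) = -181403092257/422747*391927 = -71096769739009239/422747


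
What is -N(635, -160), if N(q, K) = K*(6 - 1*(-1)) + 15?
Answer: 1105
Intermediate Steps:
N(q, K) = 15 + 7*K (N(q, K) = K*(6 + 1) + 15 = K*7 + 15 = 7*K + 15 = 15 + 7*K)
-N(635, -160) = -(15 + 7*(-160)) = -(15 - 1120) = -1*(-1105) = 1105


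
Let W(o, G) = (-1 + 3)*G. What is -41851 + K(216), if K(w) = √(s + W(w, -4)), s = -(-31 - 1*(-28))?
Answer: -41851 + I*√5 ≈ -41851.0 + 2.2361*I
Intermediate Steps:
W(o, G) = 2*G
s = 3 (s = -(-31 + 28) = -1*(-3) = 3)
K(w) = I*√5 (K(w) = √(3 + 2*(-4)) = √(3 - 8) = √(-5) = I*√5)
-41851 + K(216) = -41851 + I*√5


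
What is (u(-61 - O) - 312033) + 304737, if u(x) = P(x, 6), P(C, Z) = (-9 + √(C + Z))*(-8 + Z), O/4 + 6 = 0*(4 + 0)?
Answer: -7278 - 2*I*√31 ≈ -7278.0 - 11.136*I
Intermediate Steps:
O = -24 (O = -24 + 4*(0*(4 + 0)) = -24 + 4*(0*4) = -24 + 4*0 = -24 + 0 = -24)
u(x) = 18 - 2*√(6 + x) (u(x) = 72 - 9*6 - 8*√(x + 6) + 6*√(x + 6) = 72 - 54 - 8*√(6 + x) + 6*√(6 + x) = 18 - 2*√(6 + x))
(u(-61 - O) - 312033) + 304737 = ((18 - 2*√(6 + (-61 - 1*(-24)))) - 312033) + 304737 = ((18 - 2*√(6 + (-61 + 24))) - 312033) + 304737 = ((18 - 2*√(6 - 37)) - 312033) + 304737 = ((18 - 2*I*√31) - 312033) + 304737 = (-312015 - 2*I*√31) + 304737 = -7278 - 2*I*√31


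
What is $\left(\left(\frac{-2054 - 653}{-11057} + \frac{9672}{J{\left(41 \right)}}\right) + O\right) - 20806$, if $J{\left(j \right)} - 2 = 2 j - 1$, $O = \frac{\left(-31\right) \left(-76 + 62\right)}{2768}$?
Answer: $- \frac{26278007042557}{1270139704} \approx -20689.0$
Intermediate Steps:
$O = \frac{217}{1384}$ ($O = \left(-31\right) \left(-14\right) \frac{1}{2768} = 434 \cdot \frac{1}{2768} = \frac{217}{1384} \approx 0.15679$)
$J{\left(j \right)} = 1 + 2 j$ ($J{\left(j \right)} = 2 + \left(2 j - 1\right) = 2 + \left(-1 + 2 j\right) = 1 + 2 j$)
$\left(\left(\frac{-2054 - 653}{-11057} + \frac{9672}{J{\left(41 \right)}}\right) + O\right) - 20806 = \left(\left(\frac{-2054 - 653}{-11057} + \frac{9672}{1 + 2 \cdot 41}\right) + \frac{217}{1384}\right) - 20806 = \left(\left(\left(-2054 - 653\right) \left(- \frac{1}{11057}\right) + \frac{9672}{1 + 82}\right) + \frac{217}{1384}\right) - 20806 = \left(\left(\left(-2707\right) \left(- \frac{1}{11057}\right) + \frac{9672}{83}\right) + \frac{217}{1384}\right) - 20806 = \left(\left(\frac{2707}{11057} + 9672 \cdot \frac{1}{83}\right) + \frac{217}{1384}\right) - 20806 = \left(\left(\frac{2707}{11057} + \frac{9672}{83}\right) + \frac{217}{1384}\right) - 20806 = \left(\frac{107167985}{917731} + \frac{217}{1384}\right) - 20806 = \frac{148519638867}{1270139704} - 20806 = - \frac{26278007042557}{1270139704}$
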